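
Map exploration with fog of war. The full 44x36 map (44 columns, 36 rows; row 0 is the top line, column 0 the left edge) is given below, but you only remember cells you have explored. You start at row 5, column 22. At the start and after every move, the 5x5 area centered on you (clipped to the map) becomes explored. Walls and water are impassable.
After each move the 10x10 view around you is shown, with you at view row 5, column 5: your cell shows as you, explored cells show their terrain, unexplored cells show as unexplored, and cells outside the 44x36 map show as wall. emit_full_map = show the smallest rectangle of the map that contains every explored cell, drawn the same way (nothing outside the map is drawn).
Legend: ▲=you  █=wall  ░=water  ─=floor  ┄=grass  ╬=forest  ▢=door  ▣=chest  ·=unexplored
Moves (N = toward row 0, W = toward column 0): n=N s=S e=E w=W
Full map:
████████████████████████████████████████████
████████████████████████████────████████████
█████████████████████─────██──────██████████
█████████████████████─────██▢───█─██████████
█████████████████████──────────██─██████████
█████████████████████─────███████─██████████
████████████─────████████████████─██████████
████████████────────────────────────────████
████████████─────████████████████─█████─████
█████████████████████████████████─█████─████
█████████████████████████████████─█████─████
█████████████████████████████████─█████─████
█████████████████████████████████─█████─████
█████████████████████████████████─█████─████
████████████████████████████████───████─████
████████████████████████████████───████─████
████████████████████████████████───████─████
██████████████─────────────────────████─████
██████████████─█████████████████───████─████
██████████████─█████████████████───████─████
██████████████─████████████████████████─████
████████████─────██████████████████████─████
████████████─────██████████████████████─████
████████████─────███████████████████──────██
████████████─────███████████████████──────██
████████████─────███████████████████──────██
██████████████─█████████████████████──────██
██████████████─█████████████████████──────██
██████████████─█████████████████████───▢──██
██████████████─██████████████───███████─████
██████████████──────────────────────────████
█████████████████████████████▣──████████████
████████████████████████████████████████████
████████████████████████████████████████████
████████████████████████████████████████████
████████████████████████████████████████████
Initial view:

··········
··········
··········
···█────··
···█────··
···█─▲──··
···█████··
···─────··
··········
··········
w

··········
··········
··········
···██────·
···██────·
···██▲───·
···██████·
···──────·
··········
··········

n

██████████
··········
··········
···██───··
···██────·
···██▲───·
···██────·
···██████·
···──────·
··········

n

██████████
██████████
··········
···█████··
···██───··
···██▲───·
···██────·
···██────·
···██████·
···──────·

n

██████████
██████████
██████████
···█████··
···█████··
···██▲──··
···██────·
···██────·
···██────·
···██████·

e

██████████
██████████
██████████
··██████··
··██████··
··██─▲──··
··██────··
··██────··
··██────··
··██████··

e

██████████
██████████
██████████
·███████··
·███████··
·██──▲──··
·██─────··
·██─────··
·██────···
·██████···

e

██████████
██████████
██████████
████████··
████████··
██───▲─█··
██─────█··
██──────··
██────····
██████····

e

██████████
██████████
██████████
████████··
████████··
█────▲██··
█─────██··
█───────··
█────·····
█████·····

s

██████████
██████████
████████··
████████··
█─────██··
█────▲██··
█───────··
█─────██··
█████·····
─────·····

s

██████████
████████··
████████··
█─────██··
█─────██··
█────▲──··
█─────██··
████████··
─────·····
··········

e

██████████
███████···
███████···
─────██─··
─────██▢··
─────▲──··
─────███··
████████··
────······
··········

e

██████████
██████····
██████····
────██──··
────██▢─··
─────▲──··
────████··
████████··
───·······
··········

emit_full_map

█████████··
█████████··
██─────██──
██─────██▢─
██──────▲──
██─────████
███████████
──────·····

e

██████████
█████·····
█████·····
───██───··
───██▢──··
─────▲──··
───█████··
████████··
──········
··········

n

██████████
██████████
█████·····
█████───··
───██───··
───██▲──··
────────··
───█████··
████████··
──········

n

██████████
██████████
██████████
████████··
█████───··
───██▲──··
───██▢──··
────────··
───█████··
████████··

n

██████████
██████████
██████████
██████████
████████··
█████▲──··
───██───··
───██▢──··
────────··
───█████··

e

██████████
██████████
██████████
██████████
████████··
████─▲──··
──██────··
──██▢───··
───────···
──█████···

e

██████████
██████████
██████████
██████████
████████··
███──▲─█··
─██─────··
─██▢───█··
──────····
─█████····

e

██████████
██████████
██████████
██████████
████████··
██───▲██··
██──────··
██▢───█─··
─────·····
█████·····

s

██████████
██████████
██████████
████████··
██────██··
██───▲──··
██▢───█─··
─────██─··
█████·····
█████·····

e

██████████
██████████
██████████
████████··
█────███··
█────▲─█··
█▢───█─█··
────██─█··
████······
████······

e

██████████
██████████
██████████
████████··
────████··
─────▲██··
▢───█─██··
───██─██··
███·······
███·······

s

██████████
██████████
████████··
────████··
──────██··
▢───█▲██··
───██─██··
█████─██··
███·······
··········

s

██████████
████████··
────████··
──────██··
▢───█─██··
───██▲██··
█████─██··
█████─██··
··········
··········

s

████████··
────████··
──────██··
▢───█─██··
───██─██··
█████▲██··
█████─██··
···─────··
··········
··········

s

────████··
──────██··
▢───█─██··
───██─██··
█████─██··
█████▲██··
···─────··
···██─██··
··········
··········

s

──────██··
▢───█─██··
───██─██··
█████─██··
█████─██··
···──▲──··
···██─██··
···██─██··
··········
··········

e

─────██···
───█─██···
──██─██···
████─███··
████─███··
··───▲──··
··██─███··
··██─███··
··········
··········

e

────██····
──█─██····
─██─██····
███─████··
███─████··
·────▲──··
·██─████··
·██─████··
··········
··········

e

───██·····
─█─██·····
██─██·····
██─█████··
██─█████··
─────▲──··
██─█████··
██─█████··
··········
··········

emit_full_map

█████████████████···
█████████────████···
██─────██──────██···
██─────██▢───█─██···
██──────────██─██···
██─────███████─█████
██████████████─█████
──────······─────▲──
············██─█████
············██─█████


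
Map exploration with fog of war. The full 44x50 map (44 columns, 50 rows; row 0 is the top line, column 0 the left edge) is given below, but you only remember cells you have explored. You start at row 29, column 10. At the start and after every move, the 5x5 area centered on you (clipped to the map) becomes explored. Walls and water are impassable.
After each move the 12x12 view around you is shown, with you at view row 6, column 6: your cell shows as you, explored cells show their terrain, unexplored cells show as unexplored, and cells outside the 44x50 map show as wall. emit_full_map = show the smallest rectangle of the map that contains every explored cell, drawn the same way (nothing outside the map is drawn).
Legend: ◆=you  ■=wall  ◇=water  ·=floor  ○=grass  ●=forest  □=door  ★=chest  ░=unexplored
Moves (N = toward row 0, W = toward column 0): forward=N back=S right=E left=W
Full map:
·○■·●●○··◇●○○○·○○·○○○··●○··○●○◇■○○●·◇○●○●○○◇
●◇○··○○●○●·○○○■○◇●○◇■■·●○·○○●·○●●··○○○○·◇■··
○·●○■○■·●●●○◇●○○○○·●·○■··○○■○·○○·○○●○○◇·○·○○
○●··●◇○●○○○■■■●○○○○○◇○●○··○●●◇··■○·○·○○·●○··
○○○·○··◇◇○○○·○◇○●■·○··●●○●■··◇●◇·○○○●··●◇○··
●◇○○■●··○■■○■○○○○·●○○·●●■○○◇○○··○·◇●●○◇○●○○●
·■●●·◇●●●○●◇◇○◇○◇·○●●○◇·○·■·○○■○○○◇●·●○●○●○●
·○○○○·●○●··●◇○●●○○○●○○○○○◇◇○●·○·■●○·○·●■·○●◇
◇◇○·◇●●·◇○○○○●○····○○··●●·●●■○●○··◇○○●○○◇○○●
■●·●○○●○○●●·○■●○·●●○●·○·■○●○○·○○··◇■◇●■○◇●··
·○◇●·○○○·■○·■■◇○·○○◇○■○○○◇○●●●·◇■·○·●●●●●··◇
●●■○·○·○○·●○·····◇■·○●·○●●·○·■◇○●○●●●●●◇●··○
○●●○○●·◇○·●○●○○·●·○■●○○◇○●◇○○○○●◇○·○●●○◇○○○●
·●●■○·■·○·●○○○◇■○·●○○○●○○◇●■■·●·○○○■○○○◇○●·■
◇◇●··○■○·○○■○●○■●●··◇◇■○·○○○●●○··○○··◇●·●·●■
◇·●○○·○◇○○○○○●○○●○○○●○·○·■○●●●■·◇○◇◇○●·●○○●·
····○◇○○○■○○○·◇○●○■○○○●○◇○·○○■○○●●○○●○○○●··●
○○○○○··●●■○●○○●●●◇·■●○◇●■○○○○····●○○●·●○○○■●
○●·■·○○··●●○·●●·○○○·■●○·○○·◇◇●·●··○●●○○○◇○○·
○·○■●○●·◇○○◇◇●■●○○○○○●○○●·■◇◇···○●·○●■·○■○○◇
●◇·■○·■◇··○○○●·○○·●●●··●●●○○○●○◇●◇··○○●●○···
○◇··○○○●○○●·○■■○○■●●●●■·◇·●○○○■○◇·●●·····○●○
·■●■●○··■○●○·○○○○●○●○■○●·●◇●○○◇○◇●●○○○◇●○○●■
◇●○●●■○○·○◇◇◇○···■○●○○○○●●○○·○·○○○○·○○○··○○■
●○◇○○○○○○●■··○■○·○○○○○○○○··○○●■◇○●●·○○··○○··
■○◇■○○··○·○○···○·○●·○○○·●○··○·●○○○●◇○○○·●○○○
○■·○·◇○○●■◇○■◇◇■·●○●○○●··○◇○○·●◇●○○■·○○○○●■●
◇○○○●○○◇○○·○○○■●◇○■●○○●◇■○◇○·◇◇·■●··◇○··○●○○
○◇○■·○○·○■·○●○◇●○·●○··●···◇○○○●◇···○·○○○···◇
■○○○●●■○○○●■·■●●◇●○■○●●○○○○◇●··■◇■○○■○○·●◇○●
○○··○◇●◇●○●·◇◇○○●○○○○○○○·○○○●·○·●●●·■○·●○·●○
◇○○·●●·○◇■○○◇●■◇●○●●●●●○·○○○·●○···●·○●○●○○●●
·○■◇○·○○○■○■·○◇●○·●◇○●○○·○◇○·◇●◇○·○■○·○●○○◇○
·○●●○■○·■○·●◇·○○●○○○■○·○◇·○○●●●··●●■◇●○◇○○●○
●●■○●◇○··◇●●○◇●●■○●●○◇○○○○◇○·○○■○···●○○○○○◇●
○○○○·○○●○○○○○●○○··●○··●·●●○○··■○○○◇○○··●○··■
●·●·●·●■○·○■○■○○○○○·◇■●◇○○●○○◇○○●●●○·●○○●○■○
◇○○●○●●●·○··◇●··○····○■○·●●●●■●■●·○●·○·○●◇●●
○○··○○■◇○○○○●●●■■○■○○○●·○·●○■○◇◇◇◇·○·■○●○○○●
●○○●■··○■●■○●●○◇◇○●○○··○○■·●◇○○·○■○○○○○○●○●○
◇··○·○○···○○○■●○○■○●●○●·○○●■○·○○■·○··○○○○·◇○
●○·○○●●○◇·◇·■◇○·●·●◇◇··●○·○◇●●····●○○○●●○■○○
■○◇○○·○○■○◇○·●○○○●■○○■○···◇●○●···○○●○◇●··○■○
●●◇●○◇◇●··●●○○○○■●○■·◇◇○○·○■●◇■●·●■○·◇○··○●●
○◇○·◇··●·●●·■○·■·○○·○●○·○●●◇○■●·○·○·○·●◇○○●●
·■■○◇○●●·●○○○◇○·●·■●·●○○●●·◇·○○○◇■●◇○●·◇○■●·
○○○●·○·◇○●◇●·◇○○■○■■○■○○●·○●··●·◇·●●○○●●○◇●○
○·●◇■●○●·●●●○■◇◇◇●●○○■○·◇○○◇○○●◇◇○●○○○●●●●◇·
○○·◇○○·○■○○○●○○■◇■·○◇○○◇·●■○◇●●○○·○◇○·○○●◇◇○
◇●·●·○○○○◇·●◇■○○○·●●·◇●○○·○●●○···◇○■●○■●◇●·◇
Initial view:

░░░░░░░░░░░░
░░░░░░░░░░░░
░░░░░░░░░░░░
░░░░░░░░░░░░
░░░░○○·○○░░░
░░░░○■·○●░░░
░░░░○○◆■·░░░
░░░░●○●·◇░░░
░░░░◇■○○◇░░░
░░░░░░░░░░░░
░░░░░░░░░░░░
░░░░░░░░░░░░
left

░░░░░░░░░░░░
░░░░░░░░░░░░
░░░░░░░░░░░░
░░░░░░░░░░░░
░░░░◇○○·○○░░
░░░░·○■·○●░░
░░░░○○◆●■·░░
░░░░◇●○●·◇░░
░░░░○◇■○○◇░░
░░░░░░░░░░░░
░░░░░░░░░░░░
░░░░░░░░░░░░

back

░░░░░░░░░░░░
░░░░░░░░░░░░
░░░░░░░░░░░░
░░░░◇○○·○○░░
░░░░·○■·○●░░
░░░░○○○●■·░░
░░░░◇●◆●·◇░░
░░░░○◇■○○◇░░
░░░░○○■○■░░░
░░░░░░░░░░░░
░░░░░░░░░░░░
░░░░░░░░░░░░

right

░░░░░░░░░░░░
░░░░░░░░░░░░
░░░░░░░░░░░░
░░░◇○○·○○░░░
░░░·○■·○●░░░
░░░○○○●■·░░░
░░░◇●○◆·◇░░░
░░░○◇■○○◇░░░
░░░○○■○■·░░░
░░░░░░░░░░░░
░░░░░░░░░░░░
░░░░░░░░░░░░

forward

░░░░░░░░░░░░
░░░░░░░░░░░░
░░░░░░░░░░░░
░░░░░░░░░░░░
░░░◇○○·○○░░░
░░░·○■·○●░░░
░░░○○○◆■·░░░
░░░◇●○●·◇░░░
░░░○◇■○○◇░░░
░░░○○■○■·░░░
░░░░░░░░░░░░
░░░░░░░░░░░░

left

░░░░░░░░░░░░
░░░░░░░░░░░░
░░░░░░░░░░░░
░░░░░░░░░░░░
░░░░◇○○·○○░░
░░░░·○■·○●░░
░░░░○○◆●■·░░
░░░░◇●○●·◇░░
░░░░○◇■○○◇░░
░░░░○○■○■·░░
░░░░░░░░░░░░
░░░░░░░░░░░░

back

░░░░░░░░░░░░
░░░░░░░░░░░░
░░░░░░░░░░░░
░░░░◇○○·○○░░
░░░░·○■·○●░░
░░░░○○○●■·░░
░░░░◇●◆●·◇░░
░░░░○◇■○○◇░░
░░░░○○■○■·░░
░░░░░░░░░░░░
░░░░░░░░░░░░
░░░░░░░░░░░░

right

░░░░░░░░░░░░
░░░░░░░░░░░░
░░░░░░░░░░░░
░░░◇○○·○○░░░
░░░·○■·○●░░░
░░░○○○●■·░░░
░░░◇●○◆·◇░░░
░░░○◇■○○◇░░░
░░░○○■○■·░░░
░░░░░░░░░░░░
░░░░░░░░░░░░
░░░░░░░░░░░░

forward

░░░░░░░░░░░░
░░░░░░░░░░░░
░░░░░░░░░░░░
░░░░░░░░░░░░
░░░◇○○·○○░░░
░░░·○■·○●░░░
░░░○○○◆■·░░░
░░░◇●○●·◇░░░
░░░○◇■○○◇░░░
░░░○○■○■·░░░
░░░░░░░░░░░░
░░░░░░░░░░░░

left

░░░░░░░░░░░░
░░░░░░░░░░░░
░░░░░░░░░░░░
░░░░░░░░░░░░
░░░░◇○○·○○░░
░░░░·○■·○●░░
░░░░○○◆●■·░░
░░░░◇●○●·◇░░
░░░░○◇■○○◇░░
░░░░○○■○■·░░
░░░░░░░░░░░░
░░░░░░░░░░░░

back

░░░░░░░░░░░░
░░░░░░░░░░░░
░░░░░░░░░░░░
░░░░◇○○·○○░░
░░░░·○■·○●░░
░░░░○○○●■·░░
░░░░◇●◆●·◇░░
░░░░○◇■○○◇░░
░░░░○○■○■·░░
░░░░░░░░░░░░
░░░░░░░░░░░░
░░░░░░░░░░░░


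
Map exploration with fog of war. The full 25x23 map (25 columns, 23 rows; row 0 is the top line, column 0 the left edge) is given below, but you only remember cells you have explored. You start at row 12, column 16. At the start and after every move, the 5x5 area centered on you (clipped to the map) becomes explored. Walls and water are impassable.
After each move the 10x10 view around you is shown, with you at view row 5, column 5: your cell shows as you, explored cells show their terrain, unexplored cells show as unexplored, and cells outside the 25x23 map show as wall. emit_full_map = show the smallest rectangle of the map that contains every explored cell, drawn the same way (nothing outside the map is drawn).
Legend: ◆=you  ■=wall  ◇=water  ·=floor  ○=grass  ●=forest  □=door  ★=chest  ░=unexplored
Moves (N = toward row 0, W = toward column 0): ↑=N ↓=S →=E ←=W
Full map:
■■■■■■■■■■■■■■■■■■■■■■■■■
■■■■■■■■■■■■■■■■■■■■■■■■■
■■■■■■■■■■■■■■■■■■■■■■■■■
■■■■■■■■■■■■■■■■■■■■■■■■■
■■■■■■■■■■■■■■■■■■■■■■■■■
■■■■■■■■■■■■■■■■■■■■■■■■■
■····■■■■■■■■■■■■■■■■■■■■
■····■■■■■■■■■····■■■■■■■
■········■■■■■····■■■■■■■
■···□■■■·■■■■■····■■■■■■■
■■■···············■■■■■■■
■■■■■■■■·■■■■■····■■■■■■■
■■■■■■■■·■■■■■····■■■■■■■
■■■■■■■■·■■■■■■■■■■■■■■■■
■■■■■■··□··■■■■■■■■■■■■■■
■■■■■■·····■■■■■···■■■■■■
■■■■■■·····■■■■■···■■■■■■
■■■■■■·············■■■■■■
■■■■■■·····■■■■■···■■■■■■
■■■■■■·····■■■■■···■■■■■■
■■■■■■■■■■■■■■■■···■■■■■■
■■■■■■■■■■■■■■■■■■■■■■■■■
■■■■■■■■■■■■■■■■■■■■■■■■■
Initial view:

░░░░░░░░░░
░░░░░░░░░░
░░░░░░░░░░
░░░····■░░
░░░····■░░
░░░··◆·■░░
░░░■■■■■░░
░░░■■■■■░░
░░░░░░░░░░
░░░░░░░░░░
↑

░░░░░░░░░░
░░░░░░░░░░
░░░░░░░░░░
░░░····■░░
░░░····■░░
░░░··◆·■░░
░░░····■░░
░░░■■■■■░░
░░░■■■■■░░
░░░░░░░░░░

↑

░░░░░░░░░░
░░░░░░░░░░
░░░░░░░░░░
░░░····■░░
░░░····■░░
░░░··◆·■░░
░░░····■░░
░░░····■░░
░░░■■■■■░░
░░░■■■■■░░

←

░░░░░░░░░░
░░░░░░░░░░
░░░░░░░░░░
░░░■····■░
░░░■····■░
░░░··◆··■░
░░░■····■░
░░░■····■░
░░░░■■■■■░
░░░░■■■■■░

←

░░░░░░░░░░
░░░░░░░░░░
░░░░░░░░░░
░░░■■····■
░░░■■····■
░░░··◆···■
░░░■■····■
░░░■■····■
░░░░░■■■■■
░░░░░■■■■■

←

░░░░░░░░░░
░░░░░░░░░░
░░░░░░░░░░
░░░■■■····
░░░■■■····
░░░··◆····
░░░■■■····
░░░■■■····
░░░░░░■■■■
░░░░░░■■■■

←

░░░░░░░░░░
░░░░░░░░░░
░░░░░░░░░░
░░░■■■■···
░░░■■■■···
░░░··◆····
░░░■■■■···
░░░■■■■···
░░░░░░░■■■
░░░░░░░■■■

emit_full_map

■■■■····■
■■■■····■
··◆·····■
■■■■····■
■■■■····■
░░░░■■■■■
░░░░■■■■■

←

░░░░░░░░░░
░░░░░░░░░░
░░░░░░░░░░
░░░■■■■■··
░░░■■■■■··
░░░··◆····
░░░■■■■■··
░░░■■■■■··
░░░░░░░░■■
░░░░░░░░■■

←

░░░░░░░░░░
░░░░░░░░░░
░░░░░░░░░░
░░░·■■■■■·
░░░·■■■■■·
░░░··◆····
░░░·■■■■■·
░░░·■■■■■·
░░░░░░░░░■
░░░░░░░░░■

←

░░░░░░░░░░
░░░░░░░░░░
░░░░░░░░░░
░░░··■■■■■
░░░■·■■■■■
░░░··◆····
░░░■·■■■■■
░░░■·■■■■■
░░░░░░░░░░
░░░░░░░░░░

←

░░░░░░░░░░
░░░░░░░░░░
░░░░░░░░░░
░░░···■■■■
░░░■■·■■■■
░░░··◆····
░░░■■·■■■■
░░░■■·■■■■
░░░░░░░░░░
░░░░░░░░░░

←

░░░░░░░░░░
░░░░░░░░░░
░░░░░░░░░░
░░░····■■■
░░░■■■·■■■
░░░··◆····
░░░■■■·■■■
░░░■■■·■■■
░░░░░░░░░░
░░░░░░░░░░

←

░░░░░░░░░░
░░░░░░░░░░
░░░░░░░░░░
░░░·····■■
░░░□■■■·■■
░░░··◆····
░░░■■■■·■■
░░░■■■■·■■
░░░░░░░░░░
░░░░░░░░░░

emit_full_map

·····■■■■■····■
□■■■·■■■■■····■
··◆···········■
■■■■·■■■■■····■
■■■■·■■■■■····■
░░░░░░░░░░■■■■■
░░░░░░░░░░■■■■■

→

░░░░░░░░░░
░░░░░░░░░░
░░░░░░░░░░
░░·····■■■
░░□■■■·■■■
░░···◆····
░░■■■■·■■■
░░■■■■·■■■
░░░░░░░░░░
░░░░░░░░░░

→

░░░░░░░░░░
░░░░░░░░░░
░░░░░░░░░░
░·····■■■■
░□■■■·■■■■
░····◆····
░■■■■·■■■■
░■■■■·■■■■
░░░░░░░░░░
░░░░░░░░░░

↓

░░░░░░░░░░
░░░░░░░░░░
░·····■■■■
░□■■■·■■■■
░·········
░■■■■◆■■■■
░■■■■·■■■■
░░░■■·■■░░
░░░░░░░░░░
░░░░░░░░░░

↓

░░░░░░░░░░
░·····■■■■
░□■■■·■■■■
░·········
░■■■■·■■■■
░■■■■◆■■■■
░░░■■·■■░░
░░░··□··░░
░░░░░░░░░░
░░░░░░░░░░

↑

░░░░░░░░░░
░░░░░░░░░░
░·····■■■■
░□■■■·■■■■
░·········
░■■■■◆■■■■
░■■■■·■■■■
░░░■■·■■░░
░░░··□··░░
░░░░░░░░░░

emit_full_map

·····■■■■■····■
□■■■·■■■■■····■
··············■
■■■■◆■■■■■····■
■■■■·■■■■■····■
░░■■·■■░░░■■■■■
░░··□··░░░■■■■■

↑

░░░░░░░░░░
░░░░░░░░░░
░░░░░░░░░░
░·····■■■■
░□■■■·■■■■
░····◆····
░■■■■·■■■■
░■■■■·■■■■
░░░■■·■■░░
░░░··□··░░

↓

░░░░░░░░░░
░░░░░░░░░░
░·····■■■■
░□■■■·■■■■
░·········
░■■■■◆■■■■
░■■■■·■■■■
░░░■■·■■░░
░░░··□··░░
░░░░░░░░░░

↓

░░░░░░░░░░
░·····■■■■
░□■■■·■■■■
░·········
░■■■■·■■■■
░■■■■◆■■■■
░░░■■·■■░░
░░░··□··░░
░░░░░░░░░░
░░░░░░░░░░


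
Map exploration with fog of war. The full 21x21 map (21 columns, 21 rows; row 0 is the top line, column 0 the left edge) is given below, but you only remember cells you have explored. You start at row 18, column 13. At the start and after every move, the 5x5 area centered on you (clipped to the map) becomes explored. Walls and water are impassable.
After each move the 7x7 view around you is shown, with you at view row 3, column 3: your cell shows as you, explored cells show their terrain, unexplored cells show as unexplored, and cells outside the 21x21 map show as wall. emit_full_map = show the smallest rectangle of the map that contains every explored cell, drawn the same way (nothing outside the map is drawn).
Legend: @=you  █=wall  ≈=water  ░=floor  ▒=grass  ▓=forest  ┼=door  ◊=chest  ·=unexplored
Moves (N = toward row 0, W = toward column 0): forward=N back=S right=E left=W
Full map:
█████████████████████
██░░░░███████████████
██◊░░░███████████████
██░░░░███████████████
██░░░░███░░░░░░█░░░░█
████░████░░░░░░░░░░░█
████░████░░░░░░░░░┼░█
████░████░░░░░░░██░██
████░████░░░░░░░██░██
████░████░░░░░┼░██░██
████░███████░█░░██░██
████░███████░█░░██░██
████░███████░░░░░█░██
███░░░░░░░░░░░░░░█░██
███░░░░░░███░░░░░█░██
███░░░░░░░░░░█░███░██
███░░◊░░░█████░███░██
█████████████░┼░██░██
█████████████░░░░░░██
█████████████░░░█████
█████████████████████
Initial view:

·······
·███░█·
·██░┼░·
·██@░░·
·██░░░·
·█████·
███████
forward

·······
·░░█░█·
·███░█·
·██@┼░·
·██░░░·
·██░░░·
·█████·

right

·······
░░█░██·
███░██·
██░@░█·
██░░░░·
██░░░█·
█████··

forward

·······
·░░░░░·
░░█░██·
███@██·
██░┼░█·
██░░░░·
██░░░█·

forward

·······
·░░░░░·
·░░░░░·
░░█@██·
███░██·
██░┼░█·
██░░░░·

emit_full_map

·░░░░░
·░░░░░
░░█@██
███░██
██░┼░█
██░░░░
██░░░█
█████·

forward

·······
·░░░░░·
·░░░░░·
·░░@░░·
░░█░██·
███░██·
██░┼░█·

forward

·······
·░█░░█·
·░░░░░·
·░░@░░·
·░░░░░·
░░█░██·
███░██·

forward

·······
·░█░░█·
·░█░░█·
·░░@░░·
·░░░░░·
·░░░░░·
░░█░██·

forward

·······
·░░┼░█·
·░█░░█·
·░█@░█·
·░░░░░·
·░░░░░·
·░░░░░·

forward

·······
·░░░░█·
·░░┼░█·
·░█@░█·
·░█░░█·
·░░░░░·
·░░░░░·

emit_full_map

·░░░░█
·░░┼░█
·░█@░█
·░█░░█
·░░░░░
·░░░░░
·░░░░░
░░█░██
███░██
██░┼░█
██░░░░
██░░░█
█████·

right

·······
░░░░██·
░░┼░██·
░█░@██·
░█░░██·
░░░░░█·
░░░░░··

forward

·······
·░░░██·
░░░░██·
░░┼@██·
░█░░██·
░█░░██·
░░░░░█·

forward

·······
·░░░░░·
·░░░██·
░░░@██·
░░┼░██·
░█░░██·
░█░░██·

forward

·······
·░░░░░·
·░░░░░·
·░░@██·
░░░░██·
░░┼░██·
░█░░██·

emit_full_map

··░░░░░
··░░░░░
··░░@██
·░░░░██
·░░┼░██
·░█░░██
·░█░░██
·░░░░░█
·░░░░░·
·░░░░░·
░░█░██·
███░██·
██░┼░█·
██░░░░·
██░░░█·
█████··

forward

·······
·░░█░░·
·░░░░░·
·░░@░░·
·░░░██·
░░░░██·
░░┼░██·

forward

·······
·█████·
·░░█░░·
·░░@░░·
·░░░░░·
·░░░██·
░░░░██·

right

·······
██████·
░░█░░░·
░░░@░░·
░░░░░┼·
░░░██░·
░░░██··

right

·······
██████·
░█░░░░·
░░░@░░·
░░░░┼░·
░░██░█·
░░██···

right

······█
███████
█░░░░██
░░░@░██
░░░┼░██
░██░███
░██···█

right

·····██
███████
░░░░███
░░░@███
░░┼░███
██░████
██···██

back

███████
░░░░███
░░░░███
░░┼@███
██░████
██░████
██···██

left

███████
█░░░░██
░░░░░██
░░░@░██
░██░███
░██░███
░██···█

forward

······█
███████
█░░░░██
░░░@░██
░░░┼░██
░██░███
░██░███

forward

······█
·██████
███████
█░░@░██
░░░░░██
░░░┼░██
░██░███

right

·····██
███████
███████
░░░@███
░░░░███
░░┼░███
██░████

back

███████
███████
░░░░███
░░░@███
░░┼░███
██░████
██░████

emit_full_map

·····█████
··████████
··░░█░░░░█
··░░░░░░@█
··░░░░░┼░█
··░░░██░██
·░░░░██░██
·░░┼░██···
·░█░░██···
·░█░░██···
·░░░░░█···
·░░░░░····
·░░░░░····
░░█░██····
███░██····
██░┼░█····
██░░░░····
██░░░█····
█████·····

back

███████
░░░░███
░░░░███
░░┼@███
██░████
██░████
██···██

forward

███████
███████
░░░░███
░░░@███
░░┼░███
██░████
██░████

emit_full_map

·····█████
··████████
··░░█░░░░█
··░░░░░░@█
··░░░░░┼░█
··░░░██░██
·░░░░██░██
·░░┼░██···
·░█░░██···
·░█░░██···
·░░░░░█···
·░░░░░····
·░░░░░····
░░█░██····
███░██····
██░┼░█····
██░░░░····
██░░░█····
█████·····
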